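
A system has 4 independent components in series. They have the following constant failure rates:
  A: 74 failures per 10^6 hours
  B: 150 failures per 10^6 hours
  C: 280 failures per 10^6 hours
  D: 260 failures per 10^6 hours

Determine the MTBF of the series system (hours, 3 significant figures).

Series of exponential components: λ_sys = Σ λ_i
λ_sys = 0.000074 + 0.00015 + 0.00028 + 0.00026 = 7.6400e-04 /h
MTBF = 1 / λ_sys = 1310 h

1310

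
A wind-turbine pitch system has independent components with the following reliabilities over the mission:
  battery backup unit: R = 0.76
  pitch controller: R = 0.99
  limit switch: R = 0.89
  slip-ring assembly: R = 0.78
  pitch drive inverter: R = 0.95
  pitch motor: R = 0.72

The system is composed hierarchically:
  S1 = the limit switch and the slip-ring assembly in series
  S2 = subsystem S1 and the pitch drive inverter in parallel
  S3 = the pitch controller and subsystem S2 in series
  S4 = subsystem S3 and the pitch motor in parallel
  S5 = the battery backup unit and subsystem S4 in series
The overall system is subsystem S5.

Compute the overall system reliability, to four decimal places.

0.7547

Series (limit switch and slip-ring assembly): 0.890000 × 0.780000 = 0.694200
Parallel ([0.694200] and pitch drive inverter): 1 − (1 − 0.694200)(1 − 0.950000) = 0.984710
Series (pitch controller and [0.984710]): 0.990000 × 0.984710 = 0.974863
Parallel ([0.974863] and pitch motor): 1 − (1 − 0.974863)(1 − 0.720000) = 0.992962
Series (battery backup unit and [0.992962]): 0.760000 × 0.992962 = 0.7547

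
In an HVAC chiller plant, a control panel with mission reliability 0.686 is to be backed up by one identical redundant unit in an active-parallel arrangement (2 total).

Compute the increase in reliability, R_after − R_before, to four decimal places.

0.2154

R_before = 0.686
R_after = 1 − (1 − 0.686)^2 = 0.9014
ΔR = 0.9014 − 0.686 = 0.2154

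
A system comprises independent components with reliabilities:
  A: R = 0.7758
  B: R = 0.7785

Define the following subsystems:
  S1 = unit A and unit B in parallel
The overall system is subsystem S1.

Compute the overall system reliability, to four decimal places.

0.9503

Parallel (A and B): 1 − (1 − 0.775800)(1 − 0.778500) = 0.9503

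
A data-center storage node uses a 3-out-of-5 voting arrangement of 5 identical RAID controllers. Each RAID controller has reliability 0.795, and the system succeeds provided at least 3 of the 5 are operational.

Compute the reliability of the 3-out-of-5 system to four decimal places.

R = Σ_{i=3}^{5} C(5,i) p^i (1−p)^{5−i} with p = 0.795
C(5,3)·0.795^3·0.205^2 = 0.211159
C(5,4)·0.795^4·0.205^1 = 0.409442
C(5,5)·0.795^5·0.205^0 = 0.317567
Sum = 0.9382

0.9382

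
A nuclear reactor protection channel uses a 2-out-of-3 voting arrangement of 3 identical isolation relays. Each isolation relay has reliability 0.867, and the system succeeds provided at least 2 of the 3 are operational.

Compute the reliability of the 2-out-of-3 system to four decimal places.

R = Σ_{i=2}^{3} C(3,i) p^i (1−p)^{3−i} with p = 0.867
C(3,2)·0.867^2·0.133^1 = 0.299924
C(3,3)·0.867^3·0.133^0 = 0.651714
Sum = 0.9516

0.9516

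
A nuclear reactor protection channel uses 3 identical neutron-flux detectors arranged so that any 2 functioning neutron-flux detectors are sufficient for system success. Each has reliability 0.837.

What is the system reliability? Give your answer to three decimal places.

0.929

R = Σ_{i=2}^{3} C(3,i) p^i (1−p)^{3−i} with p = 0.837
C(3,2)·0.837^2·0.163^1 = 0.34258
C(3,3)·0.837^3·0.163^0 = 0.58638
Sum = 0.929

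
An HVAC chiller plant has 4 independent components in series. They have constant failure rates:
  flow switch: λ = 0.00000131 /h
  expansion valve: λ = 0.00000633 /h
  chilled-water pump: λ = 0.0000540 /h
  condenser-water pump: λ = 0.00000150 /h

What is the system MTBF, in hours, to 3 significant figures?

Series of exponential components: λ_sys = Σ λ_i
λ_sys = 0.00000131 + 0.00000633 + 0.0000540 + 0.00000150 = 6.3140e-05 /h
MTBF = 1 / λ_sys = 15800 h

15800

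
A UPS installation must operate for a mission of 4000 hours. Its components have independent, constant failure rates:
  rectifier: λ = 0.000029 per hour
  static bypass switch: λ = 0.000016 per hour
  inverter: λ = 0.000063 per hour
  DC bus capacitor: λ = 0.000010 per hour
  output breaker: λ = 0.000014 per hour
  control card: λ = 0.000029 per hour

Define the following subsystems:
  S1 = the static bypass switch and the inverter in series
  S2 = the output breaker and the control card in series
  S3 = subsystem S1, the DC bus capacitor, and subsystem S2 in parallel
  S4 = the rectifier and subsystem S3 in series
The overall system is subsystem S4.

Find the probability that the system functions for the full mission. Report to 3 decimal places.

0.889

R(rectifier) = exp(−0.000029 × 4000) = 0.89048
R(static bypass switch) = exp(−0.000016 × 4000) = 0.93800
R(inverter) = exp(−0.000063 × 4000) = 0.77724
R(DC bus capacitor) = exp(−0.000010 × 4000) = 0.96079
R(output breaker) = exp(−0.000014 × 4000) = 0.94554
R(control card) = exp(−0.000029 × 4000) = 0.89048
Series (static bypass switch and inverter): 0.93800 × 0.77724 = 0.72905
Series (output breaker and control card): 0.94554 × 0.89048 = 0.84198
Parallel ([0.72905], DC bus capacitor, and [0.84198]): 1 − (1 − 0.72905)(1 − 0.96079)(1 − 0.84198) = 0.99832
Series (rectifier and [0.99832]): 0.89048 × 0.99832 = 0.889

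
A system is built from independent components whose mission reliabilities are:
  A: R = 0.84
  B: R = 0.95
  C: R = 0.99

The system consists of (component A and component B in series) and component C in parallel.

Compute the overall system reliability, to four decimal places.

Series (A and B): 0.840000 × 0.950000 = 0.798000
Parallel ([0.798000] and C): 1 − (1 − 0.798000)(1 − 0.990000) = 0.9980

0.9980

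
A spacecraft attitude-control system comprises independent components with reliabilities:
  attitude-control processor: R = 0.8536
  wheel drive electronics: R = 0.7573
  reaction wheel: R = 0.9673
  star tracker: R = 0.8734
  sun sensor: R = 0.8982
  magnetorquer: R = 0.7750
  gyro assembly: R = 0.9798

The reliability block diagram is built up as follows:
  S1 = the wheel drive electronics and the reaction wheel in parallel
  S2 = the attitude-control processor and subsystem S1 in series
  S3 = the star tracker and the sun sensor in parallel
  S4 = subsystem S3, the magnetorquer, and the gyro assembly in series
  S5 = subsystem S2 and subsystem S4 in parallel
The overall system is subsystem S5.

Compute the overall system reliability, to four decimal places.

Parallel (wheel drive electronics and reaction wheel): 1 − (1 − 0.757300)(1 − 0.967300) = 0.992064
Series (attitude-control processor and [0.992064]): 0.853600 × 0.992064 = 0.846826
Parallel (star tracker and sun sensor): 1 − (1 − 0.873400)(1 − 0.898200) = 0.987112
Series ([0.987112], magnetorquer, and gyro assembly): 0.987112 × 0.775000 × 0.979800 = 0.749559
Parallel ([0.846826] and [0.749559]): 1 − (1 − 0.846826)(1 − 0.749559) = 0.9616

0.9616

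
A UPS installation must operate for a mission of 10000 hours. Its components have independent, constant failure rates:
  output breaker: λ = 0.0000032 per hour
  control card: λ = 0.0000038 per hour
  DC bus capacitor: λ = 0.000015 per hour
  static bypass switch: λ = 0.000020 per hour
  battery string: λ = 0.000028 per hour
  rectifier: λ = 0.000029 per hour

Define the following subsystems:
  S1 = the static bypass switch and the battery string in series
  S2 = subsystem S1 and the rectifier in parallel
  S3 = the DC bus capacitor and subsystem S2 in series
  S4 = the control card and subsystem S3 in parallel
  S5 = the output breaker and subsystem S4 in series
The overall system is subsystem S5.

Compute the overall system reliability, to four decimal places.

R(output breaker) = exp(−0.0000032 × 10000) = 0.968507
R(control card) = exp(−0.0000038 × 10000) = 0.962713
R(DC bus capacitor) = exp(−0.000015 × 10000) = 0.860708
R(static bypass switch) = exp(−0.000020 × 10000) = 0.818731
R(battery string) = exp(−0.000028 × 10000) = 0.755784
R(rectifier) = exp(−0.000029 × 10000) = 0.748264
Series (static bypass switch and battery string): 0.818731 × 0.755784 = 0.618784
Parallel ([0.618784] and rectifier): 1 − (1 − 0.618784)(1 − 0.748264) = 0.904034
Series (DC bus capacitor and [0.904034]): 0.860708 × 0.904034 = 0.778109
Parallel (control card and [0.778109]): 1 − (1 − 0.962713)(1 − 0.778109) = 0.991726
Series (output breaker and [0.991726]): 0.968507 × 0.991726 = 0.9605

0.9605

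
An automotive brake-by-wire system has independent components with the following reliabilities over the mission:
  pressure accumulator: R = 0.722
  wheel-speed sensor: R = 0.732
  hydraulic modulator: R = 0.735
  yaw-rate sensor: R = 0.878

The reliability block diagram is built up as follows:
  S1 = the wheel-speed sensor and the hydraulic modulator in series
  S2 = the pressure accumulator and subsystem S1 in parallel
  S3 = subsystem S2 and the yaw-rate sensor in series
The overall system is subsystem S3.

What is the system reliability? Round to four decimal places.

Series (wheel-speed sensor and hydraulic modulator): 0.732000 × 0.735000 = 0.538020
Parallel (pressure accumulator and [0.538020]): 1 − (1 − 0.722000)(1 − 0.538020) = 0.871570
Series ([0.871570] and yaw-rate sensor): 0.871570 × 0.878000 = 0.7652

0.7652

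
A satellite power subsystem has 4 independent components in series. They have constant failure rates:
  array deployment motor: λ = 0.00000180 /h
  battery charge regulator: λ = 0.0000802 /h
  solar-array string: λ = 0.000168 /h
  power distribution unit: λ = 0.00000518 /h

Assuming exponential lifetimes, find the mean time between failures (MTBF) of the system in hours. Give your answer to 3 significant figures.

3920

Series of exponential components: λ_sys = Σ λ_i
λ_sys = 0.00000180 + 0.0000802 + 0.000168 + 0.00000518 = 2.5518e-04 /h
MTBF = 1 / λ_sys = 3920 h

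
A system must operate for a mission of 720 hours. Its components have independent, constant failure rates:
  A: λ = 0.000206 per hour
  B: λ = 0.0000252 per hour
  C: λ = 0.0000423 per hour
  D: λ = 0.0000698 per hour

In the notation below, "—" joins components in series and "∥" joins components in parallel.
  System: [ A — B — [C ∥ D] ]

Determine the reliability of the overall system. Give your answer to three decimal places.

R(A) = exp(−0.000206 × 720) = 0.86216
R(B) = exp(−0.0000252 × 720) = 0.98202
R(C) = exp(−0.0000423 × 720) = 0.97000
R(D) = exp(−0.0000698 × 720) = 0.95099
Parallel (C and D): 1 − (1 − 0.97000)(1 − 0.95099) = 0.99853
Series (A, B, and [0.99853]): 0.86216 × 0.98202 × 0.99853 = 0.845

0.845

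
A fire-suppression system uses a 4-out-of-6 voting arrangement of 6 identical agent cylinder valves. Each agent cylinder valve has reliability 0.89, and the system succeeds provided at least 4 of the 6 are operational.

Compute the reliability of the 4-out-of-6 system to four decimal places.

0.9794

R = Σ_{i=4}^{6} C(6,i) p^i (1−p)^{6−i} with p = 0.89
C(6,4)·0.89^4·0.11^2 = 0.113877
C(6,5)·0.89^5·0.11^1 = 0.368548
C(6,6)·0.89^6·0.11^0 = 0.496981
Sum = 0.9794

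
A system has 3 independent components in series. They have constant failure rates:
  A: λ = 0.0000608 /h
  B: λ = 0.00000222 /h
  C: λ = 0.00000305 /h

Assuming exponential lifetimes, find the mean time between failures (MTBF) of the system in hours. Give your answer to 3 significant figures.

Series of exponential components: λ_sys = Σ λ_i
λ_sys = 0.0000608 + 0.00000222 + 0.00000305 = 6.6070e-05 /h
MTBF = 1 / λ_sys = 15100 h

15100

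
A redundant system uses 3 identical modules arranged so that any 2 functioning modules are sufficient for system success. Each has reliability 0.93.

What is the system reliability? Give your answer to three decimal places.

0.986

R = Σ_{i=2}^{3} C(3,i) p^i (1−p)^{3−i} with p = 0.93
C(3,2)·0.93^2·0.07^1 = 0.18163
C(3,3)·0.93^3·0.07^0 = 0.80436
Sum = 0.986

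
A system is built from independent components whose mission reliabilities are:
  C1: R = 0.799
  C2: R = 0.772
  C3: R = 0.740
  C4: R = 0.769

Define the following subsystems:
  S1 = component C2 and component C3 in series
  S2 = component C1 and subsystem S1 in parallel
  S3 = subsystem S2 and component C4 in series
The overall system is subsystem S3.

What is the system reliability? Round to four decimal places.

Series (C2 and C3): 0.772000 × 0.740000 = 0.571280
Parallel (C1 and [0.571280]): 1 − (1 − 0.799000)(1 − 0.571280) = 0.913827
Series ([0.913827] and C4): 0.913827 × 0.769000 = 0.7027

0.7027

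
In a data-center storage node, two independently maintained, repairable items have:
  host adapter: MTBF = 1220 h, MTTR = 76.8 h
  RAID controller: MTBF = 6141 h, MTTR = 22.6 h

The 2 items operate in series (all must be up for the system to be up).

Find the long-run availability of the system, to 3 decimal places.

A(host adapter) = MTBF/(MTBF+MTTR) = 1220/(1220+76.8) = 0.940777
A(RAID controller) = MTBF/(MTBF+MTTR) = 6141/(6141+22.6) = 0.996333
Series availability: 0.940777 × 0.996333 = 0.937

0.937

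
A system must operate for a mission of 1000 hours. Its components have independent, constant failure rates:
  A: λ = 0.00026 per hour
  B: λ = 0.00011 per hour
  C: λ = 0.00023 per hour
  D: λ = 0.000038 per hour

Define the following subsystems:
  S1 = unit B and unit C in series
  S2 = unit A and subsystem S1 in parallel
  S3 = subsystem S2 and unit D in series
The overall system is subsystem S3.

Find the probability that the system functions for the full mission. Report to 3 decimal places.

0.899

R(A) = exp(−0.00026 × 1000) = 0.77105
R(B) = exp(−0.00011 × 1000) = 0.89583
R(C) = exp(−0.00023 × 1000) = 0.79453
R(D) = exp(−0.000038 × 1000) = 0.96271
Series (B and C): 0.89583 × 0.79453 = 0.71176
Parallel (A and [0.71176]): 1 − (1 − 0.77105)(1 − 0.71176) = 0.93401
Series ([0.93401] and D): 0.93401 × 0.96271 = 0.899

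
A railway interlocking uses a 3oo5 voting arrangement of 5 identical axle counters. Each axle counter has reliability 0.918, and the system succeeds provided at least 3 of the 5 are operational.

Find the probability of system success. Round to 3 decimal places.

0.995

R = Σ_{i=3}^{5} C(5,i) p^i (1−p)^{5−i} with p = 0.918
C(5,3)·0.918^3·0.082^2 = 0.05202
C(5,4)·0.918^4·0.082^1 = 0.29118
C(5,5)·0.918^5·0.082^0 = 0.65195
Sum = 0.995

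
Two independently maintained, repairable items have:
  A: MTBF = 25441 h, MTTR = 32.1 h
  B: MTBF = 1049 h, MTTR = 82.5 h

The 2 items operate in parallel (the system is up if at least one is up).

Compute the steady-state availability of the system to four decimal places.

A(A) = MTBF/(MTBF+MTTR) = 25441/(25441+32.1) = 0.998740
A(B) = MTBF/(MTBF+MTTR) = 1049/(1049+82.5) = 0.927088
Parallel availability: 1 − (1 − 0.998740)(1 − 0.927088) = 0.9999

0.9999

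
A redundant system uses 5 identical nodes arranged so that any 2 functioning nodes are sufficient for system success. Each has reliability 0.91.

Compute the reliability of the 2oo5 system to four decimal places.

R = Σ_{i=2}^{5} C(5,i) p^i (1−p)^{5−i} with p = 0.91
C(5,2)·0.91^2·0.09^3 = 0.006037
C(5,3)·0.91^3·0.09^2 = 0.061039
C(5,4)·0.91^4·0.09^1 = 0.308587
C(5,5)·0.91^5·0.09^0 = 0.624032
Sum = 0.9997

0.9997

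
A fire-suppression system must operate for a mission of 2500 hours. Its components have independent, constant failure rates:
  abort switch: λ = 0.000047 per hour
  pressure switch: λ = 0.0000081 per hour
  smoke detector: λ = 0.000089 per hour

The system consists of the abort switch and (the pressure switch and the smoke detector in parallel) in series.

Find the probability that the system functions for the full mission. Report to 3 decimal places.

0.886

R(abort switch) = exp(−0.000047 × 2500) = 0.88914
R(pressure switch) = exp(−0.0000081 × 2500) = 0.97995
R(smoke detector) = exp(−0.000089 × 2500) = 0.80052
Parallel (pressure switch and smoke detector): 1 − (1 − 0.97995)(1 − 0.80052) = 0.99600
Series (abort switch and [0.99600]): 0.88914 × 0.99600 = 0.886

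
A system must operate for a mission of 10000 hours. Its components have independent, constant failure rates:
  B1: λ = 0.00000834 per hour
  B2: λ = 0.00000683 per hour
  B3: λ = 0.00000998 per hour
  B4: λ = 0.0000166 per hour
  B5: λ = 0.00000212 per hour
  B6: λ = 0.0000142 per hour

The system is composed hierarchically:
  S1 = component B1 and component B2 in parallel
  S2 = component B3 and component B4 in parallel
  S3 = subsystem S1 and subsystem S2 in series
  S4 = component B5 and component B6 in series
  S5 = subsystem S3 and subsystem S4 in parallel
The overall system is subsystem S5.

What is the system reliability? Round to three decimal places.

0.997

R(B1) = exp(−0.00000834 × 10000) = 0.91998
R(B2) = exp(−0.00000683 × 10000) = 0.93398
R(B3) = exp(−0.00000998 × 10000) = 0.90502
R(B4) = exp(−0.0000166 × 10000) = 0.84705
R(B5) = exp(−0.00000212 × 10000) = 0.97902
R(B6) = exp(−0.0000142 × 10000) = 0.86762
Parallel (B1 and B2): 1 − (1 − 0.91998)(1 − 0.93398) = 0.99472
Parallel (B3 and B4): 1 − (1 − 0.90502)(1 − 0.84705) = 0.98547
Series ([0.99472] and [0.98547]): 0.99472 × 0.98547 = 0.98027
Series (B5 and B6): 0.97902 × 0.86762 = 0.84942
Parallel ([0.98027] and [0.84942]): 1 − (1 − 0.98027)(1 − 0.84942) = 0.997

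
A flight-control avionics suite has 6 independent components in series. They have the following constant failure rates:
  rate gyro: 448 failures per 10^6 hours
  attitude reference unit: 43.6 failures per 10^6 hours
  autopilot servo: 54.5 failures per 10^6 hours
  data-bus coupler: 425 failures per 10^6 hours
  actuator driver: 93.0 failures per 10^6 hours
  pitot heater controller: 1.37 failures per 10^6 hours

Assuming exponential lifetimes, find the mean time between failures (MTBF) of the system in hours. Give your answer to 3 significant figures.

Series of exponential components: λ_sys = Σ λ_i
λ_sys = 0.000448 + 0.0000436 + 0.0000545 + 0.000425 + 0.0000930 + 0.00000137 = 1.0655e-03 /h
MTBF = 1 / λ_sys = 939 h

939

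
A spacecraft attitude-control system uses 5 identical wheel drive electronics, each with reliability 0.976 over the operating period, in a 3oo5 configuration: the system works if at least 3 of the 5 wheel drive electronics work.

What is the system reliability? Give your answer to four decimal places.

0.9999

R = Σ_{i=3}^{5} C(5,i) p^i (1−p)^{5−i} with p = 0.976
C(5,3)·0.976^3·0.024^2 = 0.005355
C(5,4)·0.976^4·0.024^1 = 0.108888
C(5,5)·0.976^5·0.024^0 = 0.885623
Sum = 0.9999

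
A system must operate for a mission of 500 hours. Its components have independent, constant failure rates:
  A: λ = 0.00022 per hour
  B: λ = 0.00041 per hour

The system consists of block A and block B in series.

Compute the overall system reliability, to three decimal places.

R(A) = exp(−0.00022 × 500) = 0.89583
R(B) = exp(−0.00041 × 500) = 0.81465
Series (A and B): 0.89583 × 0.81465 = 0.730

0.730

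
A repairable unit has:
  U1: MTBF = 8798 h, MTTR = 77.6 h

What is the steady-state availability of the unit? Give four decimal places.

0.9913

A(U1) = MTBF/(MTBF+MTTR) = 8798/(8798+77.6) = 0.9913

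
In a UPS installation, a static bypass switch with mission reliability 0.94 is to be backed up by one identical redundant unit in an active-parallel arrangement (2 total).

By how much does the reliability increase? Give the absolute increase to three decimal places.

0.056

R_before = 0.94
R_after = 1 − (1 − 0.94)^2 = 0.996
ΔR = 0.996 − 0.94 = 0.056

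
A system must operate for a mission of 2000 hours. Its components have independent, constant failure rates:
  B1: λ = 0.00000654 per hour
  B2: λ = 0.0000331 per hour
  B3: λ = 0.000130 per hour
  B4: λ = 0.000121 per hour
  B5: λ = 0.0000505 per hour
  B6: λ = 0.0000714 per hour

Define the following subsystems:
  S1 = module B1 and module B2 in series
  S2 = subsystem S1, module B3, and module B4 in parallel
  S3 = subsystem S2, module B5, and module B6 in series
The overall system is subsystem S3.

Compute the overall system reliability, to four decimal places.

R(B1) = exp(−0.00000654 × 2000) = 0.987005
R(B2) = exp(−0.0000331 × 2000) = 0.935944
R(B3) = exp(−0.000130 × 2000) = 0.771052
R(B4) = exp(−0.000121 × 2000) = 0.785056
R(B5) = exp(−0.0000505 × 2000) = 0.903933
R(B6) = exp(−0.0000714 × 2000) = 0.866927
Series (B1 and B2): 0.987005 × 0.935944 = 0.923781
Parallel ([0.923781], B3, and B4): 1 − (1 − 0.923781)(1 − 0.771052)(1 − 0.785056) = 0.996249
Series ([0.996249], B5, and B6): 0.996249 × 0.903933 × 0.866927 = 0.7807

0.7807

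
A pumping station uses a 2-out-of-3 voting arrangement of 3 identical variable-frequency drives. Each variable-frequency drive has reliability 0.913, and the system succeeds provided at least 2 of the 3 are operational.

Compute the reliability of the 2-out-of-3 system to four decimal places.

R = Σ_{i=2}^{3} C(3,i) p^i (1−p)^{3−i} with p = 0.913
C(3,2)·0.913^2·0.087^1 = 0.217562
C(3,3)·0.913^3·0.087^0 = 0.761048
Sum = 0.9786

0.9786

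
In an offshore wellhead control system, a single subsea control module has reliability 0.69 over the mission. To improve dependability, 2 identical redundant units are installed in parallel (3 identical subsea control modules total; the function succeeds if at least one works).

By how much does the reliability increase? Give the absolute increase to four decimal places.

0.2802

R_before = 0.69
R_after = 1 − (1 − 0.69)^3 = 0.9702
ΔR = 0.9702 − 0.69 = 0.2802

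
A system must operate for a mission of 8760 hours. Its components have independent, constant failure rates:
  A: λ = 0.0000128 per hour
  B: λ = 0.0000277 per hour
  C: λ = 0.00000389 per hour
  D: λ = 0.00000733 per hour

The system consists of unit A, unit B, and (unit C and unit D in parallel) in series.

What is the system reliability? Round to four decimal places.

R(A) = exp(−0.0000128 × 8760) = 0.893930
R(B) = exp(−0.0000277 × 8760) = 0.784544
R(C) = exp(−0.00000389 × 8760) = 0.966498
R(D) = exp(−0.00000733 × 8760) = 0.937807
Parallel (C and D): 1 − (1 − 0.966498)(1 − 0.937807) = 0.997916
Series (A, B, and [0.997916]): 0.893930 × 0.784544 × 0.997916 = 0.6999

0.6999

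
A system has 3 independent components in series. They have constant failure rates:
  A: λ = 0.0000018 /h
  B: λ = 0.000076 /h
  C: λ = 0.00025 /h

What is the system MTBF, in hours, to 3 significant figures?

Series of exponential components: λ_sys = Σ λ_i
λ_sys = 0.0000018 + 0.000076 + 0.00025 = 3.2780e-04 /h
MTBF = 1 / λ_sys = 3050 h

3050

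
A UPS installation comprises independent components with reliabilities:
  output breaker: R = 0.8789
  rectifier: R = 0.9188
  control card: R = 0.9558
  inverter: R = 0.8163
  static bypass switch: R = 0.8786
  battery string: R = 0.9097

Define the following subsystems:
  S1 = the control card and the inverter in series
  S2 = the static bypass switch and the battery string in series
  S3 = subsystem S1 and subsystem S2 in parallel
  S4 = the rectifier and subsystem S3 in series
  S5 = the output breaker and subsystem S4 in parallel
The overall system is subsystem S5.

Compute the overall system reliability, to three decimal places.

0.985

Series (control card and inverter): 0.95580 × 0.81630 = 0.78022
Series (static bypass switch and battery string): 0.87860 × 0.90970 = 0.79926
Parallel ([0.78022] and [0.79926]): 1 − (1 − 0.78022)(1 − 0.79926) = 0.95588
Series (rectifier and [0.95588]): 0.91880 × 0.95588 = 0.87826
Parallel (output breaker and [0.87826]): 1 − (1 − 0.87890)(1 − 0.87826) = 0.985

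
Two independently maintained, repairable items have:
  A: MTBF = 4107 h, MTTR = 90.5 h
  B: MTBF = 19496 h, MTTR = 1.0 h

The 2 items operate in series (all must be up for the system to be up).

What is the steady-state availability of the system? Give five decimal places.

A(A) = MTBF/(MTBF+MTTR) = 4107/(4107+90.5) = 0.978440
A(B) = MTBF/(MTBF+MTTR) = 19496/(19496+1.0) = 0.999949
Series availability: 0.978440 × 0.999949 = 0.97839

0.97839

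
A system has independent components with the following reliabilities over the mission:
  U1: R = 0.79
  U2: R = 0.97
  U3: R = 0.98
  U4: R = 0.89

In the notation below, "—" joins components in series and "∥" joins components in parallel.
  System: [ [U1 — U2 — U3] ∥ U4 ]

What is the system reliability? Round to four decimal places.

Series (U1, U2, and U3): 0.790000 × 0.970000 × 0.980000 = 0.750974
Parallel ([0.750974] and U4): 1 − (1 − 0.750974)(1 − 0.890000) = 0.9726

0.9726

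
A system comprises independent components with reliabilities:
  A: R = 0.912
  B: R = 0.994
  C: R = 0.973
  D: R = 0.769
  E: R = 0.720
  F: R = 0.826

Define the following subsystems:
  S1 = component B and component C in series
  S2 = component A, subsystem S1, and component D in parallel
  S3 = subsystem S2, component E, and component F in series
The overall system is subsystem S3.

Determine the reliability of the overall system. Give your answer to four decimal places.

0.5943

Series (B and C): 0.994000 × 0.973000 = 0.967162
Parallel (A, [0.967162], and D): 1 − (1 − 0.912000)(1 − 0.967162)(1 − 0.769000) = 0.999332
Series ([0.999332], E, and F): 0.999332 × 0.720000 × 0.826000 = 0.5943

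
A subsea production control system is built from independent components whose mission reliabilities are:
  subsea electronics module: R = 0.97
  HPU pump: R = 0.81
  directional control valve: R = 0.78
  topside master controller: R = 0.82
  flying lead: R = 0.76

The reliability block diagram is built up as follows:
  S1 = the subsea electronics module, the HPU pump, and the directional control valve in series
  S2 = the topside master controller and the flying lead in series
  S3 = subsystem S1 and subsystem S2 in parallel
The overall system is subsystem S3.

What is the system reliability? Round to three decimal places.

0.854

Series (subsea electronics module, HPU pump, and directional control valve): 0.97000 × 0.81000 × 0.78000 = 0.61285
Series (topside master controller and flying lead): 0.82000 × 0.76000 = 0.62320
Parallel ([0.61285] and [0.62320]): 1 − (1 − 0.61285)(1 − 0.62320) = 0.854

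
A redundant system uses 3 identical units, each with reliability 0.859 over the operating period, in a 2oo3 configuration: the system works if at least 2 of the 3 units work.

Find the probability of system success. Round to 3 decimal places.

R = Σ_{i=2}^{3} C(3,i) p^i (1−p)^{3−i} with p = 0.859
C(3,2)·0.859^2·0.141^1 = 0.31212
C(3,3)·0.859^3·0.141^0 = 0.63384
Sum = 0.946

0.946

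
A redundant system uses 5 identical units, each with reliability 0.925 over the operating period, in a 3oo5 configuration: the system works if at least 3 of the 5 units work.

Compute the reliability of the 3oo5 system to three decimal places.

R = Σ_{i=3}^{5} C(5,i) p^i (1−p)^{5−i} with p = 0.925
C(5,3)·0.925^3·0.075^2 = 0.04452
C(5,4)·0.925^4·0.075^1 = 0.27454
C(5,5)·0.925^5·0.075^0 = 0.67719
Sum = 0.996

0.996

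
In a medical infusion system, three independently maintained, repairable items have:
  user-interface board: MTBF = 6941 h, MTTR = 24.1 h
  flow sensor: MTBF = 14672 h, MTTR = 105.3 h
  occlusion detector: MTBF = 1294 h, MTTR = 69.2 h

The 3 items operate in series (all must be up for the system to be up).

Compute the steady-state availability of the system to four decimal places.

A(user-interface board) = MTBF/(MTBF+MTTR) = 6941/(6941+24.1) = 0.996540
A(flow sensor) = MTBF/(MTBF+MTTR) = 14672/(14672+105.3) = 0.992874
A(occlusion detector) = MTBF/(MTBF+MTTR) = 1294/(1294+69.2) = 0.949237
Series availability: 0.996540 × 0.992874 × 0.949237 = 0.9392

0.9392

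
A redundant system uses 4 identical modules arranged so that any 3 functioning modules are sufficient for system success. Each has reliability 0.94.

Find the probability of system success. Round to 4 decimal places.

0.9801

R = Σ_{i=3}^{4} C(4,i) p^i (1−p)^{4−i} with p = 0.94
C(4,3)·0.94^3·0.06^1 = 0.199340
C(4,4)·0.94^4·0.06^0 = 0.780749
Sum = 0.9801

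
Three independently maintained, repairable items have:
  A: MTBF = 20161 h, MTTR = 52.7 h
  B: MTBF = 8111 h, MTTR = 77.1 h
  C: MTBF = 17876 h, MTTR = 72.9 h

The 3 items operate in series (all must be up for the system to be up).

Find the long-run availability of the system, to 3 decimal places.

0.984

A(A) = MTBF/(MTBF+MTTR) = 20161/(20161+52.7) = 0.997393
A(B) = MTBF/(MTBF+MTTR) = 8111/(8111+77.1) = 0.990584
A(C) = MTBF/(MTBF+MTTR) = 17876/(17876+72.9) = 0.995938
Series availability: 0.997393 × 0.990584 × 0.995938 = 0.984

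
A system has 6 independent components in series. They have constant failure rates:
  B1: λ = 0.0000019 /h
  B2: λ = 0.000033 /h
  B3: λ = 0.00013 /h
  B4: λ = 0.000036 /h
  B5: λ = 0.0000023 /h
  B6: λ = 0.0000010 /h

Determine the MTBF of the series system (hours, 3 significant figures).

Series of exponential components: λ_sys = Σ λ_i
λ_sys = 0.0000019 + 0.000033 + 0.00013 + 0.000036 + 0.0000023 + 0.0000010 = 2.0420e-04 /h
MTBF = 1 / λ_sys = 4900 h

4900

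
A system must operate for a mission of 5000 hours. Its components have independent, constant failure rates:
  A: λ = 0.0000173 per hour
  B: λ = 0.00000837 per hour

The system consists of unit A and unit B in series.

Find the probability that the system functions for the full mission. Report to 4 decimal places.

R(A) = exp(−0.0000173 × 5000) = 0.917136
R(B) = exp(−0.00000837 × 5000) = 0.959014
Series (A and B): 0.917136 × 0.959014 = 0.8795

0.8795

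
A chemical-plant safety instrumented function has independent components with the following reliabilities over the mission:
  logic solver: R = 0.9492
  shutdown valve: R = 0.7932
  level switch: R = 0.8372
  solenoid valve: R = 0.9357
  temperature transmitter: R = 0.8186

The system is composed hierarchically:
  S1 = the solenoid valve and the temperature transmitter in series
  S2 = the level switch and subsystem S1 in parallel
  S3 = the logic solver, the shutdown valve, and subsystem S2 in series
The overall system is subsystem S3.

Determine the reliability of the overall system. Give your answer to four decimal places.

Series (solenoid valve and temperature transmitter): 0.935700 × 0.818600 = 0.765964
Parallel (level switch and [0.765964]): 1 − (1 − 0.837200)(1 − 0.765964) = 0.961899
Series (logic solver, shutdown valve, and [0.961899]): 0.949200 × 0.793200 × 0.961899 = 0.7242

0.7242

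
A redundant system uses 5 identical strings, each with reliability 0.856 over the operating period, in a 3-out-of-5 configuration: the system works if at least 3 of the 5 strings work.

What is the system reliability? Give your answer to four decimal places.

R = Σ_{i=3}^{5} C(5,i) p^i (1−p)^{5−i} with p = 0.856
C(5,3)·0.856^3·0.144^2 = 0.130061
C(5,4)·0.856^4·0.144^1 = 0.386569
C(5,5)·0.856^5·0.144^0 = 0.459588
Sum = 0.9762

0.9762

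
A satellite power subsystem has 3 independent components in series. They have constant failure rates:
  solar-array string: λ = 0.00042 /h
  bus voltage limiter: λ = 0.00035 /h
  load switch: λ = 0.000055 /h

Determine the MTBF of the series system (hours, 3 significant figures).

Series of exponential components: λ_sys = Σ λ_i
λ_sys = 0.00042 + 0.00035 + 0.000055 = 8.2500e-04 /h
MTBF = 1 / λ_sys = 1210 h

1210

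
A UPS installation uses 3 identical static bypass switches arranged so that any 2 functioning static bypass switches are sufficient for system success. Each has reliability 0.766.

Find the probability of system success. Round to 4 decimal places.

R = Σ_{i=2}^{3} C(3,i) p^i (1−p)^{3−i} with p = 0.766
C(3,2)·0.766^2·0.234^1 = 0.411903
C(3,3)·0.766^3·0.234^0 = 0.449455
Sum = 0.8614

0.8614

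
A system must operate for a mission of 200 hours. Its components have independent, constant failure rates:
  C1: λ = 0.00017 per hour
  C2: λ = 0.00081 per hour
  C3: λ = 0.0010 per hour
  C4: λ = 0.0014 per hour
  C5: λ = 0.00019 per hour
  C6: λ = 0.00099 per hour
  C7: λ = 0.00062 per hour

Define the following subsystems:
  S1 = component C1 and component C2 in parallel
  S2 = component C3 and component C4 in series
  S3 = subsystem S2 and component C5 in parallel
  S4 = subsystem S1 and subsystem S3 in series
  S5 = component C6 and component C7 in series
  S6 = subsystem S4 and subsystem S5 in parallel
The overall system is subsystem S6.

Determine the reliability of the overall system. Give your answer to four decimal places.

0.9947

R(C1) = exp(−0.00017 × 200) = 0.966572
R(C2) = exp(−0.00081 × 200) = 0.850441
R(C3) = exp(−0.0010 × 200) = 0.818731
R(C4) = exp(−0.0014 × 200) = 0.755784
R(C5) = exp(−0.00019 × 200) = 0.962713
R(C6) = exp(−0.00099 × 200) = 0.820370
R(C7) = exp(−0.00062 × 200) = 0.883380
Parallel (C1 and C2): 1 − (1 − 0.966572)(1 − 0.850441) = 0.995001
Series (C3 and C4): 0.818731 × 0.755784 = 0.618784
Parallel ([0.618784] and C5): 1 − (1 − 0.618784)(1 − 0.962713) = 0.985786
Series ([0.995001] and [0.985786]): 0.995001 × 0.985786 = 0.980858
Series (C6 and C7): 0.820370 × 0.883380 = 0.724698
Parallel ([0.980858] and [0.724698]): 1 − (1 − 0.980858)(1 − 0.724698) = 0.9947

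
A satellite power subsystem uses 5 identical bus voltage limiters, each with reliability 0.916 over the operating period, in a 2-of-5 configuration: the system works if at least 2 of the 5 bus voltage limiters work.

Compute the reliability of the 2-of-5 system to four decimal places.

0.9998

R = Σ_{i=2}^{5} C(5,i) p^i (1−p)^{5−i} with p = 0.916
C(5,2)·0.916^2·0.084^3 = 0.004973
C(5,3)·0.916^3·0.084^2 = 0.054231
C(5,4)·0.916^4·0.084^1 = 0.295686
C(5,5)·0.916^5·0.084^0 = 0.644878
Sum = 0.9998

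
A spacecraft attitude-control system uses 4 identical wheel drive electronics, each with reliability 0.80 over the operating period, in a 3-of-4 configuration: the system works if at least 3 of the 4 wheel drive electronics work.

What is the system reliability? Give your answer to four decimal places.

0.8192

R = Σ_{i=3}^{4} C(4,i) p^i (1−p)^{4−i} with p = 0.80
C(4,3)·0.80^3·0.20^1 = 0.409600
C(4,4)·0.80^4·0.20^0 = 0.409600
Sum = 0.8192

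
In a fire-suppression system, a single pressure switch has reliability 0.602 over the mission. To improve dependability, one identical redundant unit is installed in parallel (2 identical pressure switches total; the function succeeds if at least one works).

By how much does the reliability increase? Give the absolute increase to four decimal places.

R_before = 0.602
R_after = 1 − (1 − 0.602)^2 = 0.8416
ΔR = 0.8416 − 0.602 = 0.2396

0.2396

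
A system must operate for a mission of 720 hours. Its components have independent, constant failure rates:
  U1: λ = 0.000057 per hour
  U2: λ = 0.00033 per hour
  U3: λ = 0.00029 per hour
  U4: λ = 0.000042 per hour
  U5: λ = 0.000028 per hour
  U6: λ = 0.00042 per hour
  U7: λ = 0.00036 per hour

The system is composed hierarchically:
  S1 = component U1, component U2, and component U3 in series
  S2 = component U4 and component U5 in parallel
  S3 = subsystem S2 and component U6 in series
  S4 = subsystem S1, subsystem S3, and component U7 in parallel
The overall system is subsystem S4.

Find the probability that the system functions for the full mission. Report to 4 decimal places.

0.9770

R(U1) = exp(−0.000057 × 720) = 0.959791
R(U2) = exp(−0.00033 × 720) = 0.788518
R(U3) = exp(−0.00029 × 720) = 0.811558
R(U4) = exp(−0.000042 × 720) = 0.970213
R(U5) = exp(−0.000028 × 720) = 0.980042
R(U6) = exp(−0.00042 × 720) = 0.739042
R(U7) = exp(−0.00036 × 720) = 0.771669
Series (U1, U2, and U3): 0.959791 × 0.788518 × 0.811558 = 0.614197
Parallel (U4 and U5): 1 − (1 − 0.970213)(1 − 0.980042) = 0.999406
Series ([0.999406] and U6): 0.999406 × 0.739042 = 0.738603
Parallel ([0.614197], [0.738603], and U7): 1 − (1 − 0.614197)(1 − 0.738603)(1 − 0.771669) = 0.9770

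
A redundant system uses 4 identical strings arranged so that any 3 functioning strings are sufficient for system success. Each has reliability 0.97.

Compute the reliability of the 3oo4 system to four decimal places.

0.9948

R = Σ_{i=3}^{4} C(4,i) p^i (1−p)^{4−i} with p = 0.97
C(4,3)·0.97^3·0.03^1 = 0.109521
C(4,4)·0.97^4·0.03^0 = 0.885293
Sum = 0.9948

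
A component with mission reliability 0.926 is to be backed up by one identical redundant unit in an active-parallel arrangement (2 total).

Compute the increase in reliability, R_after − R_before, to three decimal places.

0.069

R_before = 0.926
R_after = 1 − (1 − 0.926)^2 = 0.995
ΔR = 0.995 − 0.926 = 0.069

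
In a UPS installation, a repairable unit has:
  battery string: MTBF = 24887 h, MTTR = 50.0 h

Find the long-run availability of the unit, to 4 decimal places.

A(battery string) = MTBF/(MTBF+MTTR) = 24887/(24887+50.0) = 0.9980

0.9980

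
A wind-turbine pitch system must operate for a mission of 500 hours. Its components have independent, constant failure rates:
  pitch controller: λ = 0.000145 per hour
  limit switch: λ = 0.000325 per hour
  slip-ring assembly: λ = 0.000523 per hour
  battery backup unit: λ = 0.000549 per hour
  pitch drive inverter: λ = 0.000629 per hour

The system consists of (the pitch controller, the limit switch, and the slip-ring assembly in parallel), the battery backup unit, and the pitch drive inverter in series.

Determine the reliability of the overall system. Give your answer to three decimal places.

0.554

R(pitch controller) = exp(−0.000145 × 500) = 0.93007
R(limit switch) = exp(−0.000325 × 500) = 0.85002
R(slip-ring assembly) = exp(−0.000523 × 500) = 0.76990
R(battery backup unit) = exp(−0.000549 × 500) = 0.75995
R(pitch drive inverter) = exp(−0.000629 × 500) = 0.73015
Parallel (pitch controller, limit switch, and slip-ring assembly): 1 − (1 − 0.93007)(1 − 0.85002)(1 − 0.76990) = 0.99759
Series ([0.99759], battery backup unit, and pitch drive inverter): 0.99759 × 0.75995 × 0.73015 = 0.554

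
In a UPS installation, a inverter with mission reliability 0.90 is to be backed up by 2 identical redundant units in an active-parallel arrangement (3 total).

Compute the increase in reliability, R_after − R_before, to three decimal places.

0.099

R_before = 0.90
R_after = 1 − (1 − 0.90)^3 = 0.999
ΔR = 0.999 − 0.90 = 0.099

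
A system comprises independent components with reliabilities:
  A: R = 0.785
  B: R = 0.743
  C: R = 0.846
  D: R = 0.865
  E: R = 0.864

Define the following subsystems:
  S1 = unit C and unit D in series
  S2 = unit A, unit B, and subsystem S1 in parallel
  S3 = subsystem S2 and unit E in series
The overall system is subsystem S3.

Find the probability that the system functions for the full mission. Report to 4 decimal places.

0.8512

Series (C and D): 0.846000 × 0.865000 = 0.731790
Parallel (A, B, and [0.731790]): 1 − (1 − 0.785000)(1 − 0.743000)(1 − 0.731790) = 0.985180
Series ([0.985180] and E): 0.985180 × 0.864000 = 0.8512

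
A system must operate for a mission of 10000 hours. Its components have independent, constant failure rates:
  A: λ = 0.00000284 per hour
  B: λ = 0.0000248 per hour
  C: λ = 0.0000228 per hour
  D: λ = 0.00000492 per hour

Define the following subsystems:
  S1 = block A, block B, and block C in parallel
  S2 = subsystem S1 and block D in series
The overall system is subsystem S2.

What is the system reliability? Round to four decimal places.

0.9508

R(A) = exp(−0.00000284 × 10000) = 0.971999
R(B) = exp(−0.0000248 × 10000) = 0.780360
R(C) = exp(−0.0000228 × 10000) = 0.796124
R(D) = exp(−0.00000492 × 10000) = 0.951991
Parallel (A, B, and C): 1 − (1 − 0.971999)(1 − 0.780360)(1 − 0.796124) = 0.998746
Series ([0.998746] and D): 0.998746 × 0.951991 = 0.9508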